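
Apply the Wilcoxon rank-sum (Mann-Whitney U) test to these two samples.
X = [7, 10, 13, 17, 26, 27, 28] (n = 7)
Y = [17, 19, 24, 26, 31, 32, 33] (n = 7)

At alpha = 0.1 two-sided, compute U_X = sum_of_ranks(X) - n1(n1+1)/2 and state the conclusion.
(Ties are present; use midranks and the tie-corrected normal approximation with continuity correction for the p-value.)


Step 1: Combine and sort all 14 observations; assign midranks.
sorted (value, group): (7,X), (10,X), (13,X), (17,X), (17,Y), (19,Y), (24,Y), (26,X), (26,Y), (27,X), (28,X), (31,Y), (32,Y), (33,Y)
ranks: 7->1, 10->2, 13->3, 17->4.5, 17->4.5, 19->6, 24->7, 26->8.5, 26->8.5, 27->10, 28->11, 31->12, 32->13, 33->14
Step 2: Rank sum for X: R1 = 1 + 2 + 3 + 4.5 + 8.5 + 10 + 11 = 40.
Step 3: U_X = R1 - n1(n1+1)/2 = 40 - 7*8/2 = 40 - 28 = 12.
       U_Y = n1*n2 - U_X = 49 - 12 = 37.
Step 4: Ties are present, so use the tie-corrected normal approximation (with continuity correction) for the p-value.
Step 5: p-value = 0.124371; compare to alpha = 0.1. fail to reject H0.

U_X = 12, p = 0.124371, fail to reject H0 at alpha = 0.1.


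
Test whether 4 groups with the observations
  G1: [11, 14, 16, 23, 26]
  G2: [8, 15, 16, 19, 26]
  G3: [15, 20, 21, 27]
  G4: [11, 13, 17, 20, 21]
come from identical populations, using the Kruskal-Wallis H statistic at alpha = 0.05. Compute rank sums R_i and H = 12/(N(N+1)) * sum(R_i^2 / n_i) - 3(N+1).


Step 1: Combine all N = 19 observations and assign midranks.
sorted (value, group, rank): (8,G2,1), (11,G1,2.5), (11,G4,2.5), (13,G4,4), (14,G1,5), (15,G2,6.5), (15,G3,6.5), (16,G1,8.5), (16,G2,8.5), (17,G4,10), (19,G2,11), (20,G3,12.5), (20,G4,12.5), (21,G3,14.5), (21,G4,14.5), (23,G1,16), (26,G1,17.5), (26,G2,17.5), (27,G3,19)
Step 2: Sum ranks within each group.
R_1 = 49.5 (n_1 = 5)
R_2 = 44.5 (n_2 = 5)
R_3 = 52.5 (n_3 = 4)
R_4 = 43.5 (n_4 = 5)
Step 3: H = 12/(N(N+1)) * sum(R_i^2/n_i) - 3(N+1)
     = 12/(19*20) * (49.5^2/5 + 44.5^2/5 + 52.5^2/4 + 43.5^2/5) - 3*20
     = 0.031579 * 1953.61 - 60
     = 1.693026.
Step 4: Ties present; correction factor C = 1 - 36/(19^3 - 19) = 0.994737. Corrected H = 1.693026 / 0.994737 = 1.701984.
Step 5: Under H0, H ~ chi^2(3); p-value = 0.636493.
Step 6: alpha = 0.05. fail to reject H0.

H = 1.7020, df = 3, p = 0.636493, fail to reject H0.


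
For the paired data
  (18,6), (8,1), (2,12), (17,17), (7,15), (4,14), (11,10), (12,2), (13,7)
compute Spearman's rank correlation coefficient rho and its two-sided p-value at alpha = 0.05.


Step 1: Rank x and y separately (midranks; no ties here).
rank(x): 18->9, 8->4, 2->1, 17->8, 7->3, 4->2, 11->5, 12->6, 13->7
rank(y): 6->3, 1->1, 12->6, 17->9, 15->8, 14->7, 10->5, 2->2, 7->4
Step 2: d_i = R_x(i) - R_y(i); compute d_i^2.
  (9-3)^2=36, (4-1)^2=9, (1-6)^2=25, (8-9)^2=1, (3-8)^2=25, (2-7)^2=25, (5-5)^2=0, (6-2)^2=16, (7-4)^2=9
sum(d^2) = 146.
Step 3: rho = 1 - 6*146 / (9*(9^2 - 1)) = 1 - 876/720 = -0.216667.
Step 4: Under H0, t = rho * sqrt((n-2)/(1-rho^2)) = -0.5872 ~ t(7).
Step 5: Two-sided p-value from the t-distribution with 7 df = 0.575515.
Step 6: alpha = 0.05. fail to reject H0.

rho = -0.2167, p = 0.575515, fail to reject H0 at alpha = 0.05.


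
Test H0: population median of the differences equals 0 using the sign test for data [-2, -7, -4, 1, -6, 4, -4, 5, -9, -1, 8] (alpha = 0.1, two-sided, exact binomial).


Step 1: Discard zero differences. Original n = 11; n_eff = number of nonzero differences = 11.
Nonzero differences (with sign): -2, -7, -4, +1, -6, +4, -4, +5, -9, -1, +8
Step 2: Count signs: positive = 4, negative = 7.
Step 3: Under H0: P(positive) = 0.5, so the number of positives S ~ Bin(11, 0.5).
Step 4: Two-sided exact p-value = sum of Bin(11,0.5) probabilities at or below the observed probability = 0.548828.
Step 5: alpha = 0.1. fail to reject H0.

n_eff = 11, pos = 4, neg = 7, p = 0.548828, fail to reject H0.


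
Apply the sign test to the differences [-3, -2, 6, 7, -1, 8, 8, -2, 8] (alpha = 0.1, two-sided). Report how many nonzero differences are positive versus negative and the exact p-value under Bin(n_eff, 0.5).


Step 1: Discard zero differences. Original n = 9; n_eff = number of nonzero differences = 9.
Nonzero differences (with sign): -3, -2, +6, +7, -1, +8, +8, -2, +8
Step 2: Count signs: positive = 5, negative = 4.
Step 3: Under H0: P(positive) = 0.5, so the number of positives S ~ Bin(9, 0.5).
Step 4: Two-sided exact p-value = sum of Bin(9,0.5) probabilities at or below the observed probability = 1.000000.
Step 5: alpha = 0.1. fail to reject H0.

n_eff = 9, pos = 5, neg = 4, p = 1.000000, fail to reject H0.


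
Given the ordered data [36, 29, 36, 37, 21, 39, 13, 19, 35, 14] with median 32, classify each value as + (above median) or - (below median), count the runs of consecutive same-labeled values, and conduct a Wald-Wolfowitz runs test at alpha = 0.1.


Step 1: Compute median = 32; label A = above, B = below.
Labels in order: ABAABABBAB  (n_A = 5, n_B = 5)
Step 2: Count runs R = 8.
Step 3: Under H0 (random ordering), E[R] = 2*n_A*n_B/(n_A+n_B) + 1 = 2*5*5/10 + 1 = 6.0000.
        Var[R] = 2*n_A*n_B*(2*n_A*n_B - n_A - n_B) / ((n_A+n_B)^2 * (n_A+n_B-1)) = 2000/900 = 2.2222.
        SD[R] = 1.4907.
Step 4: Continuity-corrected z = (R - 0.5 - E[R]) / SD[R] = (8 - 0.5 - 6.0000) / 1.4907 = 1.0062.
Step 5: Two-sided p-value via normal approximation = 2*(1 - Phi(|z|)) = 0.314305.
Step 6: alpha = 0.1. fail to reject H0.

R = 8, z = 1.0062, p = 0.314305, fail to reject H0.


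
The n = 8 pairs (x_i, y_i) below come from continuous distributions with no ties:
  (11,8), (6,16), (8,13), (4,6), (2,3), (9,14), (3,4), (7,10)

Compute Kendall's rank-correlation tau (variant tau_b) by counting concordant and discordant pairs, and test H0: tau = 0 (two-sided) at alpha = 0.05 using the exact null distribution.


Step 1: Enumerate the 28 unordered pairs (i,j) with i<j and classify each by sign(x_j-x_i) * sign(y_j-y_i).
  (1,2):dx=-5,dy=+8->D; (1,3):dx=-3,dy=+5->D; (1,4):dx=-7,dy=-2->C; (1,5):dx=-9,dy=-5->C
  (1,6):dx=-2,dy=+6->D; (1,7):dx=-8,dy=-4->C; (1,8):dx=-4,dy=+2->D; (2,3):dx=+2,dy=-3->D
  (2,4):dx=-2,dy=-10->C; (2,5):dx=-4,dy=-13->C; (2,6):dx=+3,dy=-2->D; (2,7):dx=-3,dy=-12->C
  (2,8):dx=+1,dy=-6->D; (3,4):dx=-4,dy=-7->C; (3,5):dx=-6,dy=-10->C; (3,6):dx=+1,dy=+1->C
  (3,7):dx=-5,dy=-9->C; (3,8):dx=-1,dy=-3->C; (4,5):dx=-2,dy=-3->C; (4,6):dx=+5,dy=+8->C
  (4,7):dx=-1,dy=-2->C; (4,8):dx=+3,dy=+4->C; (5,6):dx=+7,dy=+11->C; (5,7):dx=+1,dy=+1->C
  (5,8):dx=+5,dy=+7->C; (6,7):dx=-6,dy=-10->C; (6,8):dx=-2,dy=-4->C; (7,8):dx=+4,dy=+6->C
Step 2: C = 21, D = 7, total pairs = 28.
Step 3: tau = (C - D)/(n(n-1)/2) = (21 - 7)/28 = 0.500000.
Step 4: Exact two-sided p-value (enumerate n! = 40320 permutations of y under H0): p = 0.108681.
Step 5: alpha = 0.05. fail to reject H0.

tau_b = 0.5000 (C=21, D=7), p = 0.108681, fail to reject H0.


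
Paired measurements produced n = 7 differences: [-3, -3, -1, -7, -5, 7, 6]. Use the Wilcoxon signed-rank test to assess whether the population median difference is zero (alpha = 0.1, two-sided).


Step 1: Drop any zero differences (none here) and take |d_i|.
|d| = [3, 3, 1, 7, 5, 7, 6]
Step 2: Midrank |d_i| (ties get averaged ranks).
ranks: |3|->2.5, |3|->2.5, |1|->1, |7|->6.5, |5|->4, |7|->6.5, |6|->5
Step 3: Attach original signs; sum ranks with positive sign and with negative sign.
W+ = 6.5 + 5 = 11.5
W- = 2.5 + 2.5 + 1 + 6.5 + 4 = 16.5
(Check: W+ + W- = 28 should equal n(n+1)/2 = 28.)
Step 4: Test statistic W = min(W+, W-) = 11.5.
Step 5: Ties in |d|, so use the tie-corrected normal approximation.
        E[W] = n(n+1)/4 = 7*8/4 = 14.
        Tie groups: |d|=3 (t=2), |d|=7 (t=2); sum(t^3 - t) = 12.
        Var[W] = n(n+1)(2n+1)/24 - sum(t^3-t)/48 = 840/24 - 12/48 = 34.75.
        z = (W - E[W]) / sqrt(Var[W]) = (11.5 - 14) / 5.8949 = -0.4241.
        Two-sided p = 2*Phi(z) = 0.671497.
Step 6: alpha = 0.1. fail to reject H0.

W+ = 11.5, W- = 16.5, W = min = 11.5, p = 0.671497, fail to reject H0.


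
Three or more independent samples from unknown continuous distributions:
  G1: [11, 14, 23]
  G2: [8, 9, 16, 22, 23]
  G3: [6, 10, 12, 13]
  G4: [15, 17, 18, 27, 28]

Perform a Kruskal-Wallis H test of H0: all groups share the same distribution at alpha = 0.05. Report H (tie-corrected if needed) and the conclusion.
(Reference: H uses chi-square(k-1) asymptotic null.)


Step 1: Combine all N = 17 observations and assign midranks.
sorted (value, group, rank): (6,G3,1), (8,G2,2), (9,G2,3), (10,G3,4), (11,G1,5), (12,G3,6), (13,G3,7), (14,G1,8), (15,G4,9), (16,G2,10), (17,G4,11), (18,G4,12), (22,G2,13), (23,G1,14.5), (23,G2,14.5), (27,G4,16), (28,G4,17)
Step 2: Sum ranks within each group.
R_1 = 27.5 (n_1 = 3)
R_2 = 42.5 (n_2 = 5)
R_3 = 18 (n_3 = 4)
R_4 = 65 (n_4 = 5)
Step 3: H = 12/(N(N+1)) * sum(R_i^2/n_i) - 3(N+1)
     = 12/(17*18) * (27.5^2/3 + 42.5^2/5 + 18^2/4 + 65^2/5) - 3*18
     = 0.039216 * 1539.33 - 54
     = 6.366013.
Step 4: Ties present; correction factor C = 1 - 6/(17^3 - 17) = 0.998775. Corrected H = 6.366013 / 0.998775 = 6.373824.
Step 5: Under H0, H ~ chi^2(3); p-value = 0.094774.
Step 6: alpha = 0.05. fail to reject H0.

H = 6.3738, df = 3, p = 0.094774, fail to reject H0.


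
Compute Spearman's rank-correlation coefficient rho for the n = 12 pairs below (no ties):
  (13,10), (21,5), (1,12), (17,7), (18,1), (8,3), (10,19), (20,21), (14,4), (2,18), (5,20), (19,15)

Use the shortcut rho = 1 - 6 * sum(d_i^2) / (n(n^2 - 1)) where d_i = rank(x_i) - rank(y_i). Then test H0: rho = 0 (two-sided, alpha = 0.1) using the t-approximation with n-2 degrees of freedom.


Step 1: Rank x and y separately (midranks; no ties here).
rank(x): 13->6, 21->12, 1->1, 17->8, 18->9, 8->4, 10->5, 20->11, 14->7, 2->2, 5->3, 19->10
rank(y): 10->6, 5->4, 12->7, 7->5, 1->1, 3->2, 19->10, 21->12, 4->3, 18->9, 20->11, 15->8
Step 2: d_i = R_x(i) - R_y(i); compute d_i^2.
  (6-6)^2=0, (12-4)^2=64, (1-7)^2=36, (8-5)^2=9, (9-1)^2=64, (4-2)^2=4, (5-10)^2=25, (11-12)^2=1, (7-3)^2=16, (2-9)^2=49, (3-11)^2=64, (10-8)^2=4
sum(d^2) = 336.
Step 3: rho = 1 - 6*336 / (12*(12^2 - 1)) = 1 - 2016/1716 = -0.174825.
Step 4: Under H0, t = rho * sqrt((n-2)/(1-rho^2)) = -0.5615 ~ t(10).
Step 5: Two-sided p-value from the t-distribution with 10 df = 0.586824.
Step 6: alpha = 0.1. fail to reject H0.

rho = -0.1748, p = 0.586824, fail to reject H0 at alpha = 0.1.


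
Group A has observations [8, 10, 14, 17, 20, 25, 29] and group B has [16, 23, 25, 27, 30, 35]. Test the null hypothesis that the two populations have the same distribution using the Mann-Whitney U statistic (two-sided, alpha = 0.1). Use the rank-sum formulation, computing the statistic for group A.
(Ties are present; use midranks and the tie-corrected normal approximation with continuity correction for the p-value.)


Step 1: Combine and sort all 13 observations; assign midranks.
sorted (value, group): (8,X), (10,X), (14,X), (16,Y), (17,X), (20,X), (23,Y), (25,X), (25,Y), (27,Y), (29,X), (30,Y), (35,Y)
ranks: 8->1, 10->2, 14->3, 16->4, 17->5, 20->6, 23->7, 25->8.5, 25->8.5, 27->10, 29->11, 30->12, 35->13
Step 2: Rank sum for X: R1 = 1 + 2 + 3 + 5 + 6 + 8.5 + 11 = 36.5.
Step 3: U_X = R1 - n1(n1+1)/2 = 36.5 - 7*8/2 = 36.5 - 28 = 8.5.
       U_Y = n1*n2 - U_X = 42 - 8.5 = 33.5.
Step 4: Ties are present, so use the tie-corrected normal approximation (with continuity correction) for the p-value.
Step 5: p-value = 0.086044; compare to alpha = 0.1. reject H0.

U_X = 8.5, p = 0.086044, reject H0 at alpha = 0.1.


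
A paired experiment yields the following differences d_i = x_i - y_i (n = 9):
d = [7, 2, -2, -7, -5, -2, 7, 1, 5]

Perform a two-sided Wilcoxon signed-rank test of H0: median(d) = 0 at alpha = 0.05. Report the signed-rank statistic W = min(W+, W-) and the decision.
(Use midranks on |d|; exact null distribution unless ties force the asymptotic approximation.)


Step 1: Drop any zero differences (none here) and take |d_i|.
|d| = [7, 2, 2, 7, 5, 2, 7, 1, 5]
Step 2: Midrank |d_i| (ties get averaged ranks).
ranks: |7|->8, |2|->3, |2|->3, |7|->8, |5|->5.5, |2|->3, |7|->8, |1|->1, |5|->5.5
Step 3: Attach original signs; sum ranks with positive sign and with negative sign.
W+ = 8 + 3 + 8 + 1 + 5.5 = 25.5
W- = 3 + 8 + 5.5 + 3 = 19.5
(Check: W+ + W- = 45 should equal n(n+1)/2 = 45.)
Step 4: Test statistic W = min(W+, W-) = 19.5.
Step 5: Ties in |d|, so use the tie-corrected normal approximation.
        E[W] = n(n+1)/4 = 9*10/4 = 22.5.
        Tie groups: |d|=2 (t=3), |d|=5 (t=2), |d|=7 (t=3); sum(t^3 - t) = 54.
        Var[W] = n(n+1)(2n+1)/24 - sum(t^3-t)/48 = 1710/24 - 54/48 = 70.125.
        z = (W - E[W]) / sqrt(Var[W]) = (19.5 - 22.5) / 8.3741 = -0.3582.
        Two-sided p = 2*Phi(z) = 0.720157.
Step 6: alpha = 0.05. fail to reject H0.

W+ = 25.5, W- = 19.5, W = min = 19.5, p = 0.720157, fail to reject H0.


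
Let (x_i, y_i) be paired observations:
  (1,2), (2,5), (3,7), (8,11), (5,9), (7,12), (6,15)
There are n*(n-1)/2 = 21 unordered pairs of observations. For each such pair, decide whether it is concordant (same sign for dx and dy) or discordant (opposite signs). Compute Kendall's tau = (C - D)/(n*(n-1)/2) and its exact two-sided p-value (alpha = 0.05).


Step 1: Enumerate the 21 unordered pairs (i,j) with i<j and classify each by sign(x_j-x_i) * sign(y_j-y_i).
  (1,2):dx=+1,dy=+3->C; (1,3):dx=+2,dy=+5->C; (1,4):dx=+7,dy=+9->C; (1,5):dx=+4,dy=+7->C
  (1,6):dx=+6,dy=+10->C; (1,7):dx=+5,dy=+13->C; (2,3):dx=+1,dy=+2->C; (2,4):dx=+6,dy=+6->C
  (2,5):dx=+3,dy=+4->C; (2,6):dx=+5,dy=+7->C; (2,7):dx=+4,dy=+10->C; (3,4):dx=+5,dy=+4->C
  (3,5):dx=+2,dy=+2->C; (3,6):dx=+4,dy=+5->C; (3,7):dx=+3,dy=+8->C; (4,5):dx=-3,dy=-2->C
  (4,6):dx=-1,dy=+1->D; (4,7):dx=-2,dy=+4->D; (5,6):dx=+2,dy=+3->C; (5,7):dx=+1,dy=+6->C
  (6,7):dx=-1,dy=+3->D
Step 2: C = 18, D = 3, total pairs = 21.
Step 3: tau = (C - D)/(n(n-1)/2) = (18 - 3)/21 = 0.714286.
Step 4: Exact two-sided p-value (enumerate n! = 5040 permutations of y under H0): p = 0.030159.
Step 5: alpha = 0.05. reject H0.

tau_b = 0.7143 (C=18, D=3), p = 0.030159, reject H0.


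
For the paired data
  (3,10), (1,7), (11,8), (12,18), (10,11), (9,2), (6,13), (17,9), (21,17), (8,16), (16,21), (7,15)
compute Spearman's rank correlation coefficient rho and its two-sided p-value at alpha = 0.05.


Step 1: Rank x and y separately (midranks; no ties here).
rank(x): 3->2, 1->1, 11->8, 12->9, 10->7, 9->6, 6->3, 17->11, 21->12, 8->5, 16->10, 7->4
rank(y): 10->5, 7->2, 8->3, 18->11, 11->6, 2->1, 13->7, 9->4, 17->10, 16->9, 21->12, 15->8
Step 2: d_i = R_x(i) - R_y(i); compute d_i^2.
  (2-5)^2=9, (1-2)^2=1, (8-3)^2=25, (9-11)^2=4, (7-6)^2=1, (6-1)^2=25, (3-7)^2=16, (11-4)^2=49, (12-10)^2=4, (5-9)^2=16, (10-12)^2=4, (4-8)^2=16
sum(d^2) = 170.
Step 3: rho = 1 - 6*170 / (12*(12^2 - 1)) = 1 - 1020/1716 = 0.405594.
Step 4: Under H0, t = rho * sqrt((n-2)/(1-rho^2)) = 1.4032 ~ t(10).
Step 5: Two-sided p-value from the t-distribution with 10 df = 0.190836.
Step 6: alpha = 0.05. fail to reject H0.

rho = 0.4056, p = 0.190836, fail to reject H0 at alpha = 0.05.


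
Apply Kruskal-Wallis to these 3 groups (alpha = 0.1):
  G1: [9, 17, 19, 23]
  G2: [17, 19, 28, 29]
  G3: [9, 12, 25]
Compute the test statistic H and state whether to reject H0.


Step 1: Combine all N = 11 observations and assign midranks.
sorted (value, group, rank): (9,G1,1.5), (9,G3,1.5), (12,G3,3), (17,G1,4.5), (17,G2,4.5), (19,G1,6.5), (19,G2,6.5), (23,G1,8), (25,G3,9), (28,G2,10), (29,G2,11)
Step 2: Sum ranks within each group.
R_1 = 20.5 (n_1 = 4)
R_2 = 32 (n_2 = 4)
R_3 = 13.5 (n_3 = 3)
Step 3: H = 12/(N(N+1)) * sum(R_i^2/n_i) - 3(N+1)
     = 12/(11*12) * (20.5^2/4 + 32^2/4 + 13.5^2/3) - 3*12
     = 0.090909 * 421.812 - 36
     = 2.346591.
Step 4: Ties present; correction factor C = 1 - 18/(11^3 - 11) = 0.986364. Corrected H = 2.346591 / 0.986364 = 2.379032.
Step 5: Under H0, H ~ chi^2(2); p-value = 0.304369.
Step 6: alpha = 0.1. fail to reject H0.

H = 2.3790, df = 2, p = 0.304369, fail to reject H0.


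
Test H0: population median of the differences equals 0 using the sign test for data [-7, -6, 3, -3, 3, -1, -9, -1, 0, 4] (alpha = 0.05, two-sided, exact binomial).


Step 1: Discard zero differences. Original n = 10; n_eff = number of nonzero differences = 9.
Nonzero differences (with sign): -7, -6, +3, -3, +3, -1, -9, -1, +4
Step 2: Count signs: positive = 3, negative = 6.
Step 3: Under H0: P(positive) = 0.5, so the number of positives S ~ Bin(9, 0.5).
Step 4: Two-sided exact p-value = sum of Bin(9,0.5) probabilities at or below the observed probability = 0.507812.
Step 5: alpha = 0.05. fail to reject H0.

n_eff = 9, pos = 3, neg = 6, p = 0.507812, fail to reject H0.


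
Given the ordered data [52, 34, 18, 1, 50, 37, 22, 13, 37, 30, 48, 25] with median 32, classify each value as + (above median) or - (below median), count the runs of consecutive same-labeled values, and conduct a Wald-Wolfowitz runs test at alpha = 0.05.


Step 1: Compute median = 32; label A = above, B = below.
Labels in order: AABBAABBABAB  (n_A = 6, n_B = 6)
Step 2: Count runs R = 8.
Step 3: Under H0 (random ordering), E[R] = 2*n_A*n_B/(n_A+n_B) + 1 = 2*6*6/12 + 1 = 7.0000.
        Var[R] = 2*n_A*n_B*(2*n_A*n_B - n_A - n_B) / ((n_A+n_B)^2 * (n_A+n_B-1)) = 4320/1584 = 2.7273.
        SD[R] = 1.6514.
Step 4: Continuity-corrected z = (R - 0.5 - E[R]) / SD[R] = (8 - 0.5 - 7.0000) / 1.6514 = 0.3028.
Step 5: Two-sided p-value via normal approximation = 2*(1 - Phi(|z|)) = 0.762069.
Step 6: alpha = 0.05. fail to reject H0.

R = 8, z = 0.3028, p = 0.762069, fail to reject H0.


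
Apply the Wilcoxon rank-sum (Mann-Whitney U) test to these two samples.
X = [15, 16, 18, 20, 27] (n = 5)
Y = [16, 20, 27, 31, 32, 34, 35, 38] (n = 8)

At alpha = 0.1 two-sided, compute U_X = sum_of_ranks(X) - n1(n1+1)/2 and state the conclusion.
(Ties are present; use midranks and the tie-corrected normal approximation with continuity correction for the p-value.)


Step 1: Combine and sort all 13 observations; assign midranks.
sorted (value, group): (15,X), (16,X), (16,Y), (18,X), (20,X), (20,Y), (27,X), (27,Y), (31,Y), (32,Y), (34,Y), (35,Y), (38,Y)
ranks: 15->1, 16->2.5, 16->2.5, 18->4, 20->5.5, 20->5.5, 27->7.5, 27->7.5, 31->9, 32->10, 34->11, 35->12, 38->13
Step 2: Rank sum for X: R1 = 1 + 2.5 + 4 + 5.5 + 7.5 = 20.5.
Step 3: U_X = R1 - n1(n1+1)/2 = 20.5 - 5*6/2 = 20.5 - 15 = 5.5.
       U_Y = n1*n2 - U_X = 40 - 5.5 = 34.5.
Step 4: Ties are present, so use the tie-corrected normal approximation (with continuity correction) for the p-value.
Step 5: p-value = 0.039601; compare to alpha = 0.1. reject H0.

U_X = 5.5, p = 0.039601, reject H0 at alpha = 0.1.


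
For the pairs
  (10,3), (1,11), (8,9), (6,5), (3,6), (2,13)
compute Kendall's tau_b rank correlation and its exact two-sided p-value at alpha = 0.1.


Step 1: Enumerate the 15 unordered pairs (i,j) with i<j and classify each by sign(x_j-x_i) * sign(y_j-y_i).
  (1,2):dx=-9,dy=+8->D; (1,3):dx=-2,dy=+6->D; (1,4):dx=-4,dy=+2->D; (1,5):dx=-7,dy=+3->D
  (1,6):dx=-8,dy=+10->D; (2,3):dx=+7,dy=-2->D; (2,4):dx=+5,dy=-6->D; (2,5):dx=+2,dy=-5->D
  (2,6):dx=+1,dy=+2->C; (3,4):dx=-2,dy=-4->C; (3,5):dx=-5,dy=-3->C; (3,6):dx=-6,dy=+4->D
  (4,5):dx=-3,dy=+1->D; (4,6):dx=-4,dy=+8->D; (5,6):dx=-1,dy=+7->D
Step 2: C = 3, D = 12, total pairs = 15.
Step 3: tau = (C - D)/(n(n-1)/2) = (3 - 12)/15 = -0.600000.
Step 4: Exact two-sided p-value (enumerate n! = 720 permutations of y under H0): p = 0.136111.
Step 5: alpha = 0.1. fail to reject H0.

tau_b = -0.6000 (C=3, D=12), p = 0.136111, fail to reject H0.


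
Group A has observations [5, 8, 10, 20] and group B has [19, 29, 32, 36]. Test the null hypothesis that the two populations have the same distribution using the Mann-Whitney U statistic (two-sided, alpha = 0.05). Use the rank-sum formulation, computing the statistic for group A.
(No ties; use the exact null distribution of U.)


Step 1: Combine and sort all 8 observations; assign midranks.
sorted (value, group): (5,X), (8,X), (10,X), (19,Y), (20,X), (29,Y), (32,Y), (36,Y)
ranks: 5->1, 8->2, 10->3, 19->4, 20->5, 29->6, 32->7, 36->8
Step 2: Rank sum for X: R1 = 1 + 2 + 3 + 5 = 11.
Step 3: U_X = R1 - n1(n1+1)/2 = 11 - 4*5/2 = 11 - 10 = 1.
       U_Y = n1*n2 - U_X = 16 - 1 = 15.
Step 4: No ties, so the exact null distribution of U (based on enumerating the C(8,4) = 70 equally likely rank assignments) gives the two-sided p-value.
Step 5: p-value = 0.057143; compare to alpha = 0.05. fail to reject H0.

U_X = 1, p = 0.057143, fail to reject H0 at alpha = 0.05.


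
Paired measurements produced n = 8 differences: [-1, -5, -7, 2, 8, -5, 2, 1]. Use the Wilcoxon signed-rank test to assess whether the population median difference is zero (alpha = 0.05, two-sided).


Step 1: Drop any zero differences (none here) and take |d_i|.
|d| = [1, 5, 7, 2, 8, 5, 2, 1]
Step 2: Midrank |d_i| (ties get averaged ranks).
ranks: |1|->1.5, |5|->5.5, |7|->7, |2|->3.5, |8|->8, |5|->5.5, |2|->3.5, |1|->1.5
Step 3: Attach original signs; sum ranks with positive sign and with negative sign.
W+ = 3.5 + 8 + 3.5 + 1.5 = 16.5
W- = 1.5 + 5.5 + 7 + 5.5 = 19.5
(Check: W+ + W- = 36 should equal n(n+1)/2 = 36.)
Step 4: Test statistic W = min(W+, W-) = 16.5.
Step 5: Ties in |d|, so use the tie-corrected normal approximation.
        E[W] = n(n+1)/4 = 8*9/4 = 18.
        Tie groups: |d|=1 (t=2), |d|=2 (t=2), |d|=5 (t=2); sum(t^3 - t) = 18.
        Var[W] = n(n+1)(2n+1)/24 - sum(t^3-t)/48 = 1224/24 - 18/48 = 50.625.
        z = (W - E[W]) / sqrt(Var[W]) = (16.5 - 18) / 7.1151 = -0.2108.
        Two-sided p = 2*Phi(z) = 0.833029.
Step 6: alpha = 0.05. fail to reject H0.

W+ = 16.5, W- = 19.5, W = min = 16.5, p = 0.833029, fail to reject H0.


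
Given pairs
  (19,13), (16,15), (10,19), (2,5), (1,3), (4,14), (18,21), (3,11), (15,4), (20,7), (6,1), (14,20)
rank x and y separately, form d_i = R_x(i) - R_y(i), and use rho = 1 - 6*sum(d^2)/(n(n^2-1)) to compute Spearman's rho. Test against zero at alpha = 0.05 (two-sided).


Step 1: Rank x and y separately (midranks; no ties here).
rank(x): 19->11, 16->9, 10->6, 2->2, 1->1, 4->4, 18->10, 3->3, 15->8, 20->12, 6->5, 14->7
rank(y): 13->7, 15->9, 19->10, 5->4, 3->2, 14->8, 21->12, 11->6, 4->3, 7->5, 1->1, 20->11
Step 2: d_i = R_x(i) - R_y(i); compute d_i^2.
  (11-7)^2=16, (9-9)^2=0, (6-10)^2=16, (2-4)^2=4, (1-2)^2=1, (4-8)^2=16, (10-12)^2=4, (3-6)^2=9, (8-3)^2=25, (12-5)^2=49, (5-1)^2=16, (7-11)^2=16
sum(d^2) = 172.
Step 3: rho = 1 - 6*172 / (12*(12^2 - 1)) = 1 - 1032/1716 = 0.398601.
Step 4: Under H0, t = rho * sqrt((n-2)/(1-rho^2)) = 1.3744 ~ t(10).
Step 5: Two-sided p-value from the t-distribution with 10 df = 0.199335.
Step 6: alpha = 0.05. fail to reject H0.

rho = 0.3986, p = 0.199335, fail to reject H0 at alpha = 0.05.


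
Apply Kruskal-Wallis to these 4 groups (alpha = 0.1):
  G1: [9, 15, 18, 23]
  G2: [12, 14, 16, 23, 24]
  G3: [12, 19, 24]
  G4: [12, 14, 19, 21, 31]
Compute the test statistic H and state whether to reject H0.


Step 1: Combine all N = 17 observations and assign midranks.
sorted (value, group, rank): (9,G1,1), (12,G2,3), (12,G3,3), (12,G4,3), (14,G2,5.5), (14,G4,5.5), (15,G1,7), (16,G2,8), (18,G1,9), (19,G3,10.5), (19,G4,10.5), (21,G4,12), (23,G1,13.5), (23,G2,13.5), (24,G2,15.5), (24,G3,15.5), (31,G4,17)
Step 2: Sum ranks within each group.
R_1 = 30.5 (n_1 = 4)
R_2 = 45.5 (n_2 = 5)
R_3 = 29 (n_3 = 3)
R_4 = 48 (n_4 = 5)
Step 3: H = 12/(N(N+1)) * sum(R_i^2/n_i) - 3(N+1)
     = 12/(17*18) * (30.5^2/4 + 45.5^2/5 + 29^2/3 + 48^2/5) - 3*18
     = 0.039216 * 1387.75 - 54
     = 0.421405.
Step 4: Ties present; correction factor C = 1 - 48/(17^3 - 17) = 0.990196. Corrected H = 0.421405 / 0.990196 = 0.425578.
Step 5: Under H0, H ~ chi^2(3); p-value = 0.934910.
Step 6: alpha = 0.1. fail to reject H0.

H = 0.4256, df = 3, p = 0.934910, fail to reject H0.


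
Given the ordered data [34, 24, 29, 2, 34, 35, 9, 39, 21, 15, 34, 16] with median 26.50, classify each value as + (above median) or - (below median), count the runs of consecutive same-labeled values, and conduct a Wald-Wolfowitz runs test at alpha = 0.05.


Step 1: Compute median = 26.50; label A = above, B = below.
Labels in order: ABABAABABBAB  (n_A = 6, n_B = 6)
Step 2: Count runs R = 10.
Step 3: Under H0 (random ordering), E[R] = 2*n_A*n_B/(n_A+n_B) + 1 = 2*6*6/12 + 1 = 7.0000.
        Var[R] = 2*n_A*n_B*(2*n_A*n_B - n_A - n_B) / ((n_A+n_B)^2 * (n_A+n_B-1)) = 4320/1584 = 2.7273.
        SD[R] = 1.6514.
Step 4: Continuity-corrected z = (R - 0.5 - E[R]) / SD[R] = (10 - 0.5 - 7.0000) / 1.6514 = 1.5138.
Step 5: Two-sided p-value via normal approximation = 2*(1 - Phi(|z|)) = 0.130070.
Step 6: alpha = 0.05. fail to reject H0.

R = 10, z = 1.5138, p = 0.130070, fail to reject H0.


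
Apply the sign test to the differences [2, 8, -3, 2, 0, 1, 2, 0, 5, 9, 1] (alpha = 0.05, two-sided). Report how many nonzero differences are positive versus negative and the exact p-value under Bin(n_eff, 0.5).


Step 1: Discard zero differences. Original n = 11; n_eff = number of nonzero differences = 9.
Nonzero differences (with sign): +2, +8, -3, +2, +1, +2, +5, +9, +1
Step 2: Count signs: positive = 8, negative = 1.
Step 3: Under H0: P(positive) = 0.5, so the number of positives S ~ Bin(9, 0.5).
Step 4: Two-sided exact p-value = sum of Bin(9,0.5) probabilities at or below the observed probability = 0.039062.
Step 5: alpha = 0.05. reject H0.

n_eff = 9, pos = 8, neg = 1, p = 0.039062, reject H0.


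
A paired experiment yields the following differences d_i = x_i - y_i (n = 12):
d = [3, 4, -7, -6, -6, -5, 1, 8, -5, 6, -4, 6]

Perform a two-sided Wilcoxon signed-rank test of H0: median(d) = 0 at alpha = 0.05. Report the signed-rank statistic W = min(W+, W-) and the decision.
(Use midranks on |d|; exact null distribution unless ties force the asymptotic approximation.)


Step 1: Drop any zero differences (none here) and take |d_i|.
|d| = [3, 4, 7, 6, 6, 5, 1, 8, 5, 6, 4, 6]
Step 2: Midrank |d_i| (ties get averaged ranks).
ranks: |3|->2, |4|->3.5, |7|->11, |6|->8.5, |6|->8.5, |5|->5.5, |1|->1, |8|->12, |5|->5.5, |6|->8.5, |4|->3.5, |6|->8.5
Step 3: Attach original signs; sum ranks with positive sign and with negative sign.
W+ = 2 + 3.5 + 1 + 12 + 8.5 + 8.5 = 35.5
W- = 11 + 8.5 + 8.5 + 5.5 + 5.5 + 3.5 = 42.5
(Check: W+ + W- = 78 should equal n(n+1)/2 = 78.)
Step 4: Test statistic W = min(W+, W-) = 35.5.
Step 5: Ties in |d|, so use the tie-corrected normal approximation.
        E[W] = n(n+1)/4 = 12*13/4 = 39.
        Tie groups: |d|=4 (t=2), |d|=5 (t=2), |d|=6 (t=4); sum(t^3 - t) = 72.
        Var[W] = n(n+1)(2n+1)/24 - sum(t^3-t)/48 = 3900/24 - 72/48 = 161.
        z = (W - E[W]) / sqrt(Var[W]) = (35.5 - 39) / 12.6886 = -0.2758.
        Two-sided p = 2*Phi(z) = 0.782672.
Step 6: alpha = 0.05. fail to reject H0.

W+ = 35.5, W- = 42.5, W = min = 35.5, p = 0.782672, fail to reject H0.


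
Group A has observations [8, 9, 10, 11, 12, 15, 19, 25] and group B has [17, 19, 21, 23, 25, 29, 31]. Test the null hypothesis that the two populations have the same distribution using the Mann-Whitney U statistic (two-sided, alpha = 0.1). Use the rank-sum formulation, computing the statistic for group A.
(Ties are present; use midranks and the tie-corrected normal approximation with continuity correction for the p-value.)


Step 1: Combine and sort all 15 observations; assign midranks.
sorted (value, group): (8,X), (9,X), (10,X), (11,X), (12,X), (15,X), (17,Y), (19,X), (19,Y), (21,Y), (23,Y), (25,X), (25,Y), (29,Y), (31,Y)
ranks: 8->1, 9->2, 10->3, 11->4, 12->5, 15->6, 17->7, 19->8.5, 19->8.5, 21->10, 23->11, 25->12.5, 25->12.5, 29->14, 31->15
Step 2: Rank sum for X: R1 = 1 + 2 + 3 + 4 + 5 + 6 + 8.5 + 12.5 = 42.
Step 3: U_X = R1 - n1(n1+1)/2 = 42 - 8*9/2 = 42 - 36 = 6.
       U_Y = n1*n2 - U_X = 56 - 6 = 50.
Step 4: Ties are present, so use the tie-corrected normal approximation (with continuity correction) for the p-value.
Step 5: p-value = 0.012681; compare to alpha = 0.1. reject H0.

U_X = 6, p = 0.012681, reject H0 at alpha = 0.1.


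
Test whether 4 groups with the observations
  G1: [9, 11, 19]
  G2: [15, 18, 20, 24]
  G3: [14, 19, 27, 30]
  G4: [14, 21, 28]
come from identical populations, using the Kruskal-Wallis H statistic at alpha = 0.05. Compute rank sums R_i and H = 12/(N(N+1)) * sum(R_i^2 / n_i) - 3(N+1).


Step 1: Combine all N = 14 observations and assign midranks.
sorted (value, group, rank): (9,G1,1), (11,G1,2), (14,G3,3.5), (14,G4,3.5), (15,G2,5), (18,G2,6), (19,G1,7.5), (19,G3,7.5), (20,G2,9), (21,G4,10), (24,G2,11), (27,G3,12), (28,G4,13), (30,G3,14)
Step 2: Sum ranks within each group.
R_1 = 10.5 (n_1 = 3)
R_2 = 31 (n_2 = 4)
R_3 = 37 (n_3 = 4)
R_4 = 26.5 (n_4 = 3)
Step 3: H = 12/(N(N+1)) * sum(R_i^2/n_i) - 3(N+1)
     = 12/(14*15) * (10.5^2/3 + 31^2/4 + 37^2/4 + 26.5^2/3) - 3*15
     = 0.057143 * 853.333 - 45
     = 3.761905.
Step 4: Ties present; correction factor C = 1 - 12/(14^3 - 14) = 0.995604. Corrected H = 3.761905 / 0.995604 = 3.778514.
Step 5: Under H0, H ~ chi^2(3); p-value = 0.286395.
Step 6: alpha = 0.05. fail to reject H0.

H = 3.7785, df = 3, p = 0.286395, fail to reject H0.


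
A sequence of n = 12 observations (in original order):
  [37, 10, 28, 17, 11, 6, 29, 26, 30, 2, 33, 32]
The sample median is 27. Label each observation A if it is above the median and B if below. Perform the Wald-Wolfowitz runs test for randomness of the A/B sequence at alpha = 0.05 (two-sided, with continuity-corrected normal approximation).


Step 1: Compute median = 27; label A = above, B = below.
Labels in order: ABABBBABABAA  (n_A = 6, n_B = 6)
Step 2: Count runs R = 9.
Step 3: Under H0 (random ordering), E[R] = 2*n_A*n_B/(n_A+n_B) + 1 = 2*6*6/12 + 1 = 7.0000.
        Var[R] = 2*n_A*n_B*(2*n_A*n_B - n_A - n_B) / ((n_A+n_B)^2 * (n_A+n_B-1)) = 4320/1584 = 2.7273.
        SD[R] = 1.6514.
Step 4: Continuity-corrected z = (R - 0.5 - E[R]) / SD[R] = (9 - 0.5 - 7.0000) / 1.6514 = 0.9083.
Step 5: Two-sided p-value via normal approximation = 2*(1 - Phi(|z|)) = 0.363722.
Step 6: alpha = 0.05. fail to reject H0.

R = 9, z = 0.9083, p = 0.363722, fail to reject H0.


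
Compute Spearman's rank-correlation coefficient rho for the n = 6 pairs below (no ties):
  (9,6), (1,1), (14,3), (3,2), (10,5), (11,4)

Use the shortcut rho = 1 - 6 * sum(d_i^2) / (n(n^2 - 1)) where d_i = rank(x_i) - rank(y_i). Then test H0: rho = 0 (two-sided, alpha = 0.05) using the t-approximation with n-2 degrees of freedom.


Step 1: Rank x and y separately (midranks; no ties here).
rank(x): 9->3, 1->1, 14->6, 3->2, 10->4, 11->5
rank(y): 6->6, 1->1, 3->3, 2->2, 5->5, 4->4
Step 2: d_i = R_x(i) - R_y(i); compute d_i^2.
  (3-6)^2=9, (1-1)^2=0, (6-3)^2=9, (2-2)^2=0, (4-5)^2=1, (5-4)^2=1
sum(d^2) = 20.
Step 3: rho = 1 - 6*20 / (6*(6^2 - 1)) = 1 - 120/210 = 0.428571.
Step 4: Under H0, t = rho * sqrt((n-2)/(1-rho^2)) = 0.9487 ~ t(4).
Step 5: Two-sided p-value from the t-distribution with 4 df = 0.396501.
Step 6: alpha = 0.05. fail to reject H0.

rho = 0.4286, p = 0.396501, fail to reject H0 at alpha = 0.05.


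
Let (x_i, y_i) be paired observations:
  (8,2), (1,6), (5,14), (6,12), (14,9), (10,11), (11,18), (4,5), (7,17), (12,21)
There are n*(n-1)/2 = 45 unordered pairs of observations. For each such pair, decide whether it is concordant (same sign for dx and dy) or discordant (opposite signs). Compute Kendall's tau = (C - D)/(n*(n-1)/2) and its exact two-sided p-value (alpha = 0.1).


Step 1: Enumerate the 45 unordered pairs (i,j) with i<j and classify each by sign(x_j-x_i) * sign(y_j-y_i).
  (1,2):dx=-7,dy=+4->D; (1,3):dx=-3,dy=+12->D; (1,4):dx=-2,dy=+10->D; (1,5):dx=+6,dy=+7->C
  (1,6):dx=+2,dy=+9->C; (1,7):dx=+3,dy=+16->C; (1,8):dx=-4,dy=+3->D; (1,9):dx=-1,dy=+15->D
  (1,10):dx=+4,dy=+19->C; (2,3):dx=+4,dy=+8->C; (2,4):dx=+5,dy=+6->C; (2,5):dx=+13,dy=+3->C
  (2,6):dx=+9,dy=+5->C; (2,7):dx=+10,dy=+12->C; (2,8):dx=+3,dy=-1->D; (2,9):dx=+6,dy=+11->C
  (2,10):dx=+11,dy=+15->C; (3,4):dx=+1,dy=-2->D; (3,5):dx=+9,dy=-5->D; (3,6):dx=+5,dy=-3->D
  (3,7):dx=+6,dy=+4->C; (3,8):dx=-1,dy=-9->C; (3,9):dx=+2,dy=+3->C; (3,10):dx=+7,dy=+7->C
  (4,5):dx=+8,dy=-3->D; (4,6):dx=+4,dy=-1->D; (4,7):dx=+5,dy=+6->C; (4,8):dx=-2,dy=-7->C
  (4,9):dx=+1,dy=+5->C; (4,10):dx=+6,dy=+9->C; (5,6):dx=-4,dy=+2->D; (5,7):dx=-3,dy=+9->D
  (5,8):dx=-10,dy=-4->C; (5,9):dx=-7,dy=+8->D; (5,10):dx=-2,dy=+12->D; (6,7):dx=+1,dy=+7->C
  (6,8):dx=-6,dy=-6->C; (6,9):dx=-3,dy=+6->D; (6,10):dx=+2,dy=+10->C; (7,8):dx=-7,dy=-13->C
  (7,9):dx=-4,dy=-1->C; (7,10):dx=+1,dy=+3->C; (8,9):dx=+3,dy=+12->C; (8,10):dx=+8,dy=+16->C
  (9,10):dx=+5,dy=+4->C
Step 2: C = 29, D = 16, total pairs = 45.
Step 3: tau = (C - D)/(n(n-1)/2) = (29 - 16)/45 = 0.288889.
Step 4: Exact two-sided p-value (enumerate n! = 3628800 permutations of y under H0): p = 0.291248.
Step 5: alpha = 0.1. fail to reject H0.

tau_b = 0.2889 (C=29, D=16), p = 0.291248, fail to reject H0.


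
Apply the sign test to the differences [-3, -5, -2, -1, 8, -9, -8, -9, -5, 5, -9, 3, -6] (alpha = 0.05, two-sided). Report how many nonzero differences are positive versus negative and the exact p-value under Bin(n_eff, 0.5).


Step 1: Discard zero differences. Original n = 13; n_eff = number of nonzero differences = 13.
Nonzero differences (with sign): -3, -5, -2, -1, +8, -9, -8, -9, -5, +5, -9, +3, -6
Step 2: Count signs: positive = 3, negative = 10.
Step 3: Under H0: P(positive) = 0.5, so the number of positives S ~ Bin(13, 0.5).
Step 4: Two-sided exact p-value = sum of Bin(13,0.5) probabilities at or below the observed probability = 0.092285.
Step 5: alpha = 0.05. fail to reject H0.

n_eff = 13, pos = 3, neg = 10, p = 0.092285, fail to reject H0.


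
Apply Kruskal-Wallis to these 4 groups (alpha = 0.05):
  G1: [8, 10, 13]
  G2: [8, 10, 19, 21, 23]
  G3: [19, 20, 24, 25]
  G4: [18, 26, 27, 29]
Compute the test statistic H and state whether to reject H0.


Step 1: Combine all N = 16 observations and assign midranks.
sorted (value, group, rank): (8,G1,1.5), (8,G2,1.5), (10,G1,3.5), (10,G2,3.5), (13,G1,5), (18,G4,6), (19,G2,7.5), (19,G3,7.5), (20,G3,9), (21,G2,10), (23,G2,11), (24,G3,12), (25,G3,13), (26,G4,14), (27,G4,15), (29,G4,16)
Step 2: Sum ranks within each group.
R_1 = 10 (n_1 = 3)
R_2 = 33.5 (n_2 = 5)
R_3 = 41.5 (n_3 = 4)
R_4 = 51 (n_4 = 4)
Step 3: H = 12/(N(N+1)) * sum(R_i^2/n_i) - 3(N+1)
     = 12/(16*17) * (10^2/3 + 33.5^2/5 + 41.5^2/4 + 51^2/4) - 3*17
     = 0.044118 * 1338.6 - 51
     = 8.055699.
Step 4: Ties present; correction factor C = 1 - 18/(16^3 - 16) = 0.995588. Corrected H = 8.055699 / 0.995588 = 8.091396.
Step 5: Under H0, H ~ chi^2(3); p-value = 0.044160.
Step 6: alpha = 0.05. reject H0.

H = 8.0914, df = 3, p = 0.044160, reject H0.


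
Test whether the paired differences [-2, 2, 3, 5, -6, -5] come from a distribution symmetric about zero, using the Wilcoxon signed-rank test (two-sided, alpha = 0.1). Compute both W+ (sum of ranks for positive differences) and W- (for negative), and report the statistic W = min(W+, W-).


Step 1: Drop any zero differences (none here) and take |d_i|.
|d| = [2, 2, 3, 5, 6, 5]
Step 2: Midrank |d_i| (ties get averaged ranks).
ranks: |2|->1.5, |2|->1.5, |3|->3, |5|->4.5, |6|->6, |5|->4.5
Step 3: Attach original signs; sum ranks with positive sign and with negative sign.
W+ = 1.5 + 3 + 4.5 = 9
W- = 1.5 + 6 + 4.5 = 12
(Check: W+ + W- = 21 should equal n(n+1)/2 = 21.)
Step 4: Test statistic W = min(W+, W-) = 9.
Step 5: Ties in |d|, so use the tie-corrected normal approximation.
        E[W] = n(n+1)/4 = 6*7/4 = 10.5.
        Tie groups: |d|=2 (t=2), |d|=5 (t=2); sum(t^3 - t) = 12.
        Var[W] = n(n+1)(2n+1)/24 - sum(t^3-t)/48 = 546/24 - 12/48 = 22.5.
        z = (W - E[W]) / sqrt(Var[W]) = (9 - 10.5) / 4.7434 = -0.3162.
        Two-sided p = 2*Phi(z) = 0.751830.
Step 6: alpha = 0.1. fail to reject H0.

W+ = 9, W- = 12, W = min = 9, p = 0.751830, fail to reject H0.


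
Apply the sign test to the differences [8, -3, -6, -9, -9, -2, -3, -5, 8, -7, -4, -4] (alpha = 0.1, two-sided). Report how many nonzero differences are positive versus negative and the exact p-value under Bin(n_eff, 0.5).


Step 1: Discard zero differences. Original n = 12; n_eff = number of nonzero differences = 12.
Nonzero differences (with sign): +8, -3, -6, -9, -9, -2, -3, -5, +8, -7, -4, -4
Step 2: Count signs: positive = 2, negative = 10.
Step 3: Under H0: P(positive) = 0.5, so the number of positives S ~ Bin(12, 0.5).
Step 4: Two-sided exact p-value = sum of Bin(12,0.5) probabilities at or below the observed probability = 0.038574.
Step 5: alpha = 0.1. reject H0.

n_eff = 12, pos = 2, neg = 10, p = 0.038574, reject H0.


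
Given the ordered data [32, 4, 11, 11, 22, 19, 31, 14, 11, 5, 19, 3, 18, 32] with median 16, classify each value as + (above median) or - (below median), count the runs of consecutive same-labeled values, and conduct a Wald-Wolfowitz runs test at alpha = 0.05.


Step 1: Compute median = 16; label A = above, B = below.
Labels in order: ABBBAAABBBABAA  (n_A = 7, n_B = 7)
Step 2: Count runs R = 7.
Step 3: Under H0 (random ordering), E[R] = 2*n_A*n_B/(n_A+n_B) + 1 = 2*7*7/14 + 1 = 8.0000.
        Var[R] = 2*n_A*n_B*(2*n_A*n_B - n_A - n_B) / ((n_A+n_B)^2 * (n_A+n_B-1)) = 8232/2548 = 3.2308.
        SD[R] = 1.7974.
Step 4: Continuity-corrected z = (R + 0.5 - E[R]) / SD[R] = (7 + 0.5 - 8.0000) / 1.7974 = -0.2782.
Step 5: Two-sided p-value via normal approximation = 2*(1 - Phi(|z|)) = 0.780879.
Step 6: alpha = 0.05. fail to reject H0.

R = 7, z = -0.2782, p = 0.780879, fail to reject H0.


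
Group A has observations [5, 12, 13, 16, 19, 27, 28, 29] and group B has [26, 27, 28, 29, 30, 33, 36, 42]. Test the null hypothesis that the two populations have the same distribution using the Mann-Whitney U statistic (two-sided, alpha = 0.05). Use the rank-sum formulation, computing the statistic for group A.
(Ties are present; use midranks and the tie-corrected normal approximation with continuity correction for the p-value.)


Step 1: Combine and sort all 16 observations; assign midranks.
sorted (value, group): (5,X), (12,X), (13,X), (16,X), (19,X), (26,Y), (27,X), (27,Y), (28,X), (28,Y), (29,X), (29,Y), (30,Y), (33,Y), (36,Y), (42,Y)
ranks: 5->1, 12->2, 13->3, 16->4, 19->5, 26->6, 27->7.5, 27->7.5, 28->9.5, 28->9.5, 29->11.5, 29->11.5, 30->13, 33->14, 36->15, 42->16
Step 2: Rank sum for X: R1 = 1 + 2 + 3 + 4 + 5 + 7.5 + 9.5 + 11.5 = 43.5.
Step 3: U_X = R1 - n1(n1+1)/2 = 43.5 - 8*9/2 = 43.5 - 36 = 7.5.
       U_Y = n1*n2 - U_X = 64 - 7.5 = 56.5.
Step 4: Ties are present, so use the tie-corrected normal approximation (with continuity correction) for the p-value.
Step 5: p-value = 0.011534; compare to alpha = 0.05. reject H0.

U_X = 7.5, p = 0.011534, reject H0 at alpha = 0.05.


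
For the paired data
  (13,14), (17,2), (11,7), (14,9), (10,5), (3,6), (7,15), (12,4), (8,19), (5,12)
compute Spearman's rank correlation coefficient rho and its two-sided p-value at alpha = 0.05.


Step 1: Rank x and y separately (midranks; no ties here).
rank(x): 13->8, 17->10, 11->6, 14->9, 10->5, 3->1, 7->3, 12->7, 8->4, 5->2
rank(y): 14->8, 2->1, 7->5, 9->6, 5->3, 6->4, 15->9, 4->2, 19->10, 12->7
Step 2: d_i = R_x(i) - R_y(i); compute d_i^2.
  (8-8)^2=0, (10-1)^2=81, (6-5)^2=1, (9-6)^2=9, (5-3)^2=4, (1-4)^2=9, (3-9)^2=36, (7-2)^2=25, (4-10)^2=36, (2-7)^2=25
sum(d^2) = 226.
Step 3: rho = 1 - 6*226 / (10*(10^2 - 1)) = 1 - 1356/990 = -0.369697.
Step 4: Under H0, t = rho * sqrt((n-2)/(1-rho^2)) = -1.1254 ~ t(8).
Step 5: Two-sided p-value from the t-distribution with 8 df = 0.293050.
Step 6: alpha = 0.05. fail to reject H0.

rho = -0.3697, p = 0.293050, fail to reject H0 at alpha = 0.05.


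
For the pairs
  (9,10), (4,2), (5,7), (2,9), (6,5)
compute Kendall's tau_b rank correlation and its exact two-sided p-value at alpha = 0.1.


Step 1: Enumerate the 10 unordered pairs (i,j) with i<j and classify each by sign(x_j-x_i) * sign(y_j-y_i).
  (1,2):dx=-5,dy=-8->C; (1,3):dx=-4,dy=-3->C; (1,4):dx=-7,dy=-1->C; (1,5):dx=-3,dy=-5->C
  (2,3):dx=+1,dy=+5->C; (2,4):dx=-2,dy=+7->D; (2,5):dx=+2,dy=+3->C; (3,4):dx=-3,dy=+2->D
  (3,5):dx=+1,dy=-2->D; (4,5):dx=+4,dy=-4->D
Step 2: C = 6, D = 4, total pairs = 10.
Step 3: tau = (C - D)/(n(n-1)/2) = (6 - 4)/10 = 0.200000.
Step 4: Exact two-sided p-value (enumerate n! = 120 permutations of y under H0): p = 0.816667.
Step 5: alpha = 0.1. fail to reject H0.

tau_b = 0.2000 (C=6, D=4), p = 0.816667, fail to reject H0.


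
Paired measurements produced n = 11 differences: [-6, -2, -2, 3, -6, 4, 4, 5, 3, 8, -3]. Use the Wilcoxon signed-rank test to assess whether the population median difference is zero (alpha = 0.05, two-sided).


Step 1: Drop any zero differences (none here) and take |d_i|.
|d| = [6, 2, 2, 3, 6, 4, 4, 5, 3, 8, 3]
Step 2: Midrank |d_i| (ties get averaged ranks).
ranks: |6|->9.5, |2|->1.5, |2|->1.5, |3|->4, |6|->9.5, |4|->6.5, |4|->6.5, |5|->8, |3|->4, |8|->11, |3|->4
Step 3: Attach original signs; sum ranks with positive sign and with negative sign.
W+ = 4 + 6.5 + 6.5 + 8 + 4 + 11 = 40
W- = 9.5 + 1.5 + 1.5 + 9.5 + 4 = 26
(Check: W+ + W- = 66 should equal n(n+1)/2 = 66.)
Step 4: Test statistic W = min(W+, W-) = 26.
Step 5: Ties in |d|, so use the tie-corrected normal approximation.
        E[W] = n(n+1)/4 = 11*12/4 = 33.
        Tie groups: |d|=2 (t=2), |d|=3 (t=3), |d|=4 (t=2), |d|=6 (t=2); sum(t^3 - t) = 42.
        Var[W] = n(n+1)(2n+1)/24 - sum(t^3-t)/48 = 3036/24 - 42/48 = 125.625.
        z = (W - E[W]) / sqrt(Var[W]) = (26 - 33) / 11.2083 = -0.6245.
        Two-sided p = 2*Phi(z) = 0.532273.
Step 6: alpha = 0.05. fail to reject H0.

W+ = 40, W- = 26, W = min = 26, p = 0.532273, fail to reject H0.
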